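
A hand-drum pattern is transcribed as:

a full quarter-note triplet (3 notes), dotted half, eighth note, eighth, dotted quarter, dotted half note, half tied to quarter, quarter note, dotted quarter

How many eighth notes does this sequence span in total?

Express everything in eighth notes: a full quarter-note triplet (3 notes) (three triplet quarters span one half) = 4; dotted half = 6; eighth note = 1; eighth = 1; dotted quarter = 3; dotted half note = 6; half tied to quarter (half + quarter) = 6; quarter note = 2; dotted quarter = 3.
Adding: 4 + 6 + 1 + 1 + 3 + 6 + 6 + 2 + 3 = 32 eighth notes.

32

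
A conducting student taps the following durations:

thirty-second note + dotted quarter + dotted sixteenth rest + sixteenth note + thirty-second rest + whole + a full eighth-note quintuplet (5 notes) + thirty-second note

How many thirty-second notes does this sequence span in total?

68

Each duration in thirty-second notes: thirty-second note = 1; dotted quarter = 12; dotted sixteenth rest = 3; sixteenth note = 2; thirty-second rest = 1; whole = 32; a full eighth-note quintuplet (5 notes) (five quintuplet eighths span one half) = 16; thirty-second note = 1.
Sum: 1 + 12 + 3 + 2 + 1 + 32 + 16 + 1 = 68 thirty-second notes.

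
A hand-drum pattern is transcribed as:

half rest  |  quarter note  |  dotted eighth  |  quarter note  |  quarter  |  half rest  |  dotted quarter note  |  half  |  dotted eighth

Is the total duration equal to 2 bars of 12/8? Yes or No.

Yes

One bar of 12/8 = 24 sixteenth notes, so 2 bars = 48.
Each duration in sixteenth notes: half rest = 8; quarter note = 4; dotted eighth = 3; quarter note = 4; quarter = 4; half rest = 8; dotted quarter note = 6; half = 8; dotted eighth = 3.
Sum: 8 + 4 + 3 + 4 + 4 + 8 + 6 + 8 + 3 = 48.
48 equals 48, so the answer is Yes.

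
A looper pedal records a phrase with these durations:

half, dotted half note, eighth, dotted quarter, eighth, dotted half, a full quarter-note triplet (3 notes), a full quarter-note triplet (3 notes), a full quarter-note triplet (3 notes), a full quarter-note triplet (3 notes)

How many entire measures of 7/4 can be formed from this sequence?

2

One bar of 7/4 = 14 eighth notes.
Each duration in eighth notes: half = 4; dotted half note = 6; eighth = 1; dotted quarter = 3; eighth = 1; dotted half = 6; a full quarter-note triplet (3 notes) (three triplet quarters span one half) = 4; a full quarter-note triplet (3 notes) (three triplet quarters span one half) = 4; a full quarter-note triplet (3 notes) (three triplet quarters span one half) = 4; a full quarter-note triplet (3 notes) (three triplet quarters span one half) = 4.
Altogether 4 + 6 + 1 + 3 + 1 + 6 + 4 + 4 + 4 + 4 = 37.
37 ÷ 14 = 2 complete bars with 9 left over.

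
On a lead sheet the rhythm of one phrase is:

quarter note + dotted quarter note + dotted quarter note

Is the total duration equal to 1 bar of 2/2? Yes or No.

Yes

One bar of 2/2 = 8 eighth notes.
Working in eighth notes: quarter note = 2; dotted quarter note = 3; dotted quarter note = 3.
Total: 2 + 3 + 3 = 8.
8 equals 8, so the answer is Yes.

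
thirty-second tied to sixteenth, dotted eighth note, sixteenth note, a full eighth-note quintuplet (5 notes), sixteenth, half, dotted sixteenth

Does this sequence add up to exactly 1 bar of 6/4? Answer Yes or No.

Yes

One bar of 6/4 = 48 thirty-second notes.
Convert each value to thirty-second notes: thirty-second tied to sixteenth (thirty-second + sixteenth) = 3; dotted eighth note = 6; sixteenth note = 2; a full eighth-note quintuplet (5 notes) (five quintuplet eighths span one half) = 16; sixteenth = 2; half = 16; dotted sixteenth = 3.
Adding: 3 + 6 + 2 + 16 + 2 + 16 + 3 = 48.
48 equals 48, so the answer is Yes.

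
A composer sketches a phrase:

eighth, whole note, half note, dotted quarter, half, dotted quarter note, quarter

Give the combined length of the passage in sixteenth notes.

50

Working in sixteenth notes: eighth = 2; whole note = 16; half note = 8; dotted quarter = 6; half = 8; dotted quarter note = 6; quarter = 4.
Adding: 2 + 16 + 8 + 6 + 8 + 6 + 4 = 50 sixteenth notes.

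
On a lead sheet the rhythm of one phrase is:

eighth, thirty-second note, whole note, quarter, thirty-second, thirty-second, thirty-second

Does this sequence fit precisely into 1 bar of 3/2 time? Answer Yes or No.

One bar of 3/2 = 48 thirty-second notes.
Convert each value to thirty-second notes: eighth = 4; thirty-second note = 1; whole note = 32; quarter = 8; thirty-second = 1; thirty-second = 1; thirty-second = 1.
Altogether 4 + 1 + 32 + 8 + 1 + 1 + 1 = 48.
48 equals 48, so the answer is Yes.

Yes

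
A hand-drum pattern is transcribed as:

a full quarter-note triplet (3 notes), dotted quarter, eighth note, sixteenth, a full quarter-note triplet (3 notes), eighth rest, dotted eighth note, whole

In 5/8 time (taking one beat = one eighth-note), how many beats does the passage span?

23

One eighth-note beat = 2 sixteenth notes.
Each duration in sixteenth notes: a full quarter-note triplet (3 notes) (three triplet quarters span one half) = 8; dotted quarter = 6; eighth note = 2; sixteenth = 1; a full quarter-note triplet (3 notes) (three triplet quarters span one half) = 8; eighth rest = 2; dotted eighth note = 3; whole = 16.
Altogether 8 + 6 + 2 + 1 + 8 + 2 + 3 + 16 = 46.
46 ÷ 2 = 23 beats.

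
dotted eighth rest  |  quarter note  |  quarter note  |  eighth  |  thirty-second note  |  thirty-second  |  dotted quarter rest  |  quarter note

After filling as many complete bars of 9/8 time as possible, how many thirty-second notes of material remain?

12

One bar of 9/8 = 36 thirty-second notes.
Convert each value to thirty-second notes: dotted eighth rest = 6; quarter note = 8; quarter note = 8; eighth = 4; thirty-second note = 1; thirty-second = 1; dotted quarter rest = 12; quarter note = 8.
Total: 6 + 8 + 8 + 4 + 1 + 1 + 12 + 8 = 48.
48 ÷ 36 = 1 complete bar with 12 thirty-second notes remaining.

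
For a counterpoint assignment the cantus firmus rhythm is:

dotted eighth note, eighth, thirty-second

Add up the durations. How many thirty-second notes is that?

11

In thirty-second notes: dotted eighth note = 6; eighth = 4; thirty-second = 1.
Total: 6 + 4 + 1 = 11 thirty-second notes.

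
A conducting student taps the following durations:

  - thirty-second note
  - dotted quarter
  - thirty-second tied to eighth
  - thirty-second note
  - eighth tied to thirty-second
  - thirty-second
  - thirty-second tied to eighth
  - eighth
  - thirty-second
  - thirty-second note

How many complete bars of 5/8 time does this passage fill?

1

One bar of 5/8 = 20 thirty-second notes.
Working in thirty-second notes: thirty-second note = 1; dotted quarter = 12; thirty-second tied to eighth (thirty-second + eighth) = 5; thirty-second note = 1; eighth tied to thirty-second (eighth + thirty-second) = 5; thirty-second = 1; thirty-second tied to eighth (thirty-second + eighth) = 5; eighth = 4; thirty-second = 1; thirty-second note = 1.
Sum: 1 + 12 + 5 + 1 + 5 + 1 + 5 + 4 + 1 + 1 = 36.
36 ÷ 20 = 1 complete bar with 16 left over.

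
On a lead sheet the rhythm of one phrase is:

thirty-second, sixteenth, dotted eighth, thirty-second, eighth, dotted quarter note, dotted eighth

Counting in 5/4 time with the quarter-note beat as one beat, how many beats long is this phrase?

One quarter-note beat = 8 thirty-second notes.
Convert each value to thirty-second notes: thirty-second = 1; sixteenth = 2; dotted eighth = 6; thirty-second = 1; eighth = 4; dotted quarter note = 12; dotted eighth = 6.
Adding: 1 + 2 + 6 + 1 + 4 + 12 + 6 = 32.
32 ÷ 8 = 4 beats.

4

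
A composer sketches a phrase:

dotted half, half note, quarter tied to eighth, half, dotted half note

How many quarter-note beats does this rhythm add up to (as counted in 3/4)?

11.5

One quarter-note beat = 2 eighth notes.
In eighth notes: dotted half = 6; half note = 4; quarter tied to eighth (quarter + eighth) = 3; half = 4; dotted half note = 6.
Altogether 6 + 4 + 3 + 4 + 6 = 23.
23 ÷ 2 = 11.5 beats.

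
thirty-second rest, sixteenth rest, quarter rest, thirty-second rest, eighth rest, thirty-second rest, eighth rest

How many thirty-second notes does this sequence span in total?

Express everything in thirty-second notes: thirty-second rest = 1; sixteenth rest = 2; quarter rest = 8; thirty-second rest = 1; eighth rest = 4; thirty-second rest = 1; eighth rest = 4.
Total: 1 + 2 + 8 + 1 + 4 + 1 + 4 = 21 thirty-second notes.

21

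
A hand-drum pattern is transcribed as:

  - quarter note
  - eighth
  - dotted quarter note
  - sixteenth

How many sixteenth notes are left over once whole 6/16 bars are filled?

1

One bar of 6/16 = 6 sixteenth notes.
In sixteenth notes: quarter note = 4; eighth = 2; dotted quarter note = 6; sixteenth = 1.
Adding: 4 + 2 + 6 + 1 = 13.
13 ÷ 6 = 2 complete bars with 1 sixteenth note remaining.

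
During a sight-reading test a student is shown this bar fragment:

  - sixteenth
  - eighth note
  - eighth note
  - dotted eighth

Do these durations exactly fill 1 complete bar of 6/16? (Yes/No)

One bar of 6/16 = 6 sixteenth notes.
In sixteenth notes: sixteenth = 1; eighth note = 2; eighth note = 2; dotted eighth = 3.
Total: 1 + 2 + 2 + 3 = 8.
8 exceeds 6, so the answer is No.

No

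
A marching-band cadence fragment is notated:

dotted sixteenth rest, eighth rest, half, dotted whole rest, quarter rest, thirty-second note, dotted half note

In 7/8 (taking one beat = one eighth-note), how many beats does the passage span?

One eighth-note beat = 4 thirty-second notes.
Convert each value to thirty-second notes: dotted sixteenth rest = 3; eighth rest = 4; half = 16; dotted whole rest = 48; quarter rest = 8; thirty-second note = 1; dotted half note = 24.
Adding: 3 + 4 + 16 + 48 + 8 + 1 + 24 = 104.
104 ÷ 4 = 26 beats.

26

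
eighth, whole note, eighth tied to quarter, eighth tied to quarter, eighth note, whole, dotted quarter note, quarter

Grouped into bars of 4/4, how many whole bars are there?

One bar of 4/4 = 8 eighth notes.
Convert each value to eighth notes: eighth = 1; whole note = 8; eighth tied to quarter (eighth + quarter) = 3; eighth tied to quarter (eighth + quarter) = 3; eighth note = 1; whole = 8; dotted quarter note = 3; quarter = 2.
Total: 1 + 8 + 3 + 3 + 1 + 8 + 3 + 2 = 29.
29 ÷ 8 = 3 complete bars with 5 left over.

3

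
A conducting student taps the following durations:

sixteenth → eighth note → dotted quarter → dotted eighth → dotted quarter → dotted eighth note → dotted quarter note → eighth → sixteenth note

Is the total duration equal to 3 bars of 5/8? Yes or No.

Yes

One bar of 5/8 = 10 sixteenth notes, so 3 bars = 30.
Working in sixteenth notes: sixteenth = 1; eighth note = 2; dotted quarter = 6; dotted eighth = 3; dotted quarter = 6; dotted eighth note = 3; dotted quarter note = 6; eighth = 2; sixteenth note = 1.
Adding: 1 + 2 + 6 + 3 + 6 + 3 + 6 + 2 + 1 = 30.
30 equals 30, so the answer is Yes.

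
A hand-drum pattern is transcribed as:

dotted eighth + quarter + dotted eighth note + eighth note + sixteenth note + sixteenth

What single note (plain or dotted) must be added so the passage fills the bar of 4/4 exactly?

The bar of 4/4 = 16 sixteenth notes.
Convert each value to sixteenth notes: dotted eighth = 3; quarter = 4; dotted eighth note = 3; eighth note = 2; sixteenth note = 1; sixteenth = 1.
Total: 3 + 4 + 3 + 2 + 1 + 1 = 14.
Remaining: 16 − 14 = 2 sixteenth notes, which is a eighth note.

eighth note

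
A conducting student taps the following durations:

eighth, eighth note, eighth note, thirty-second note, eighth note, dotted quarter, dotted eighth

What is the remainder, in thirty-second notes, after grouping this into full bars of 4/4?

3

One bar of 4/4 = 32 thirty-second notes.
Express everything in thirty-second notes: eighth = 4; eighth note = 4; eighth note = 4; thirty-second note = 1; eighth note = 4; dotted quarter = 12; dotted eighth = 6.
Adding: 4 + 4 + 4 + 1 + 4 + 12 + 6 = 35.
35 ÷ 32 = 1 complete bar with 3 thirty-second notes remaining.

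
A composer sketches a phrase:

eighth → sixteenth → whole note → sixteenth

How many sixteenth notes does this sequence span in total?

20

Express everything in sixteenth notes: eighth = 2; sixteenth = 1; whole note = 16; sixteenth = 1.
Altogether 2 + 1 + 16 + 1 = 20 sixteenth notes.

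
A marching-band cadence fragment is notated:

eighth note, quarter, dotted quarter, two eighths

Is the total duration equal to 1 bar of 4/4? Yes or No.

Yes

One bar of 4/4 = 8 eighth notes.
Each duration in eighth notes: eighth note = 1; quarter = 2; dotted quarter = 3; eighth = 1; eighth = 1.
Altogether 1 + 2 + 3 + 1 + 1 = 8.
8 equals 8, so the answer is Yes.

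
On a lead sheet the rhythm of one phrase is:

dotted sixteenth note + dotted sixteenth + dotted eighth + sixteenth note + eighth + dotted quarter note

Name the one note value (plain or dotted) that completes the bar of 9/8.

The bar of 9/8 = 36 thirty-second notes.
Working in thirty-second notes: dotted sixteenth note = 3; dotted sixteenth = 3; dotted eighth = 6; sixteenth note = 2; eighth = 4; dotted quarter note = 12.
Total: 3 + 3 + 6 + 2 + 4 + 12 = 30.
Remaining: 36 − 30 = 6 thirty-second notes, which is a dotted eighth note.

dotted eighth note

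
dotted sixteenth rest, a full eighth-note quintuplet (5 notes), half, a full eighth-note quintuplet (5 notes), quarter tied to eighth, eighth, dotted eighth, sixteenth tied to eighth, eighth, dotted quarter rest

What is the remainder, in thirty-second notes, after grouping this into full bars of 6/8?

23

One bar of 6/8 = 24 thirty-second notes.
In thirty-second notes: dotted sixteenth rest = 3; a full eighth-note quintuplet (5 notes) (five quintuplet eighths span one half) = 16; half = 16; a full eighth-note quintuplet (5 notes) (five quintuplet eighths span one half) = 16; quarter tied to eighth (quarter + eighth) = 12; eighth = 4; dotted eighth = 6; sixteenth tied to eighth (sixteenth + eighth) = 6; eighth = 4; dotted quarter rest = 12.
Sum: 3 + 16 + 16 + 16 + 12 + 4 + 6 + 6 + 4 + 12 = 95.
95 ÷ 24 = 3 complete bars with 23 thirty-second notes remaining.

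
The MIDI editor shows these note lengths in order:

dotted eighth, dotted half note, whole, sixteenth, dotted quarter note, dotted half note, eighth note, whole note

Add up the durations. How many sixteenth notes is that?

Working in sixteenth notes: dotted eighth = 3; dotted half note = 12; whole = 16; sixteenth = 1; dotted quarter note = 6; dotted half note = 12; eighth note = 2; whole note = 16.
Altogether 3 + 12 + 16 + 1 + 6 + 12 + 2 + 16 = 68 sixteenth notes.

68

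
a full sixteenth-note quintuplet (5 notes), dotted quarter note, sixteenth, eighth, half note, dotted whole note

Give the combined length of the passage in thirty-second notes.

90

Working in thirty-second notes: a full sixteenth-note quintuplet (5 notes) (five quintuplet sixteenths span one quarter) = 8; dotted quarter note = 12; sixteenth = 2; eighth = 4; half note = 16; dotted whole note = 48.
Altogether 8 + 12 + 2 + 4 + 16 + 48 = 90 thirty-second notes.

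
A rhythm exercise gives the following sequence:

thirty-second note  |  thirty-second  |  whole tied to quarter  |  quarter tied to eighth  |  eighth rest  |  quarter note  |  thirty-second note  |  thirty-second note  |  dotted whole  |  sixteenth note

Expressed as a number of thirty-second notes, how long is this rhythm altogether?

Express everything in thirty-second notes: thirty-second note = 1; thirty-second = 1; whole tied to quarter (whole + quarter) = 40; quarter tied to eighth (quarter + eighth) = 12; eighth rest = 4; quarter note = 8; thirty-second note = 1; thirty-second note = 1; dotted whole = 48; sixteenth note = 2.
Sum: 1 + 1 + 40 + 12 + 4 + 8 + 1 + 1 + 48 + 2 = 118 thirty-second notes.

118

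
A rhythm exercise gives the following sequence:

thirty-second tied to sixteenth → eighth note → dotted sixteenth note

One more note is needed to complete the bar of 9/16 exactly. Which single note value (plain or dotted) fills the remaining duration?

quarter note

The bar of 9/16 = 18 thirty-second notes.
Convert each value to thirty-second notes: thirty-second tied to sixteenth (thirty-second + sixteenth) = 3; eighth note = 4; dotted sixteenth note = 3.
Altogether 3 + 4 + 3 = 10.
Remaining: 18 − 10 = 8 thirty-second notes, which is a quarter note.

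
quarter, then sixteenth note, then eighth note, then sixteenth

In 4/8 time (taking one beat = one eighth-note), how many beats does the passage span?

One eighth-note beat = 2 sixteenth notes.
Express everything in sixteenth notes: quarter = 4; sixteenth note = 1; eighth note = 2; sixteenth = 1.
Adding: 4 + 1 + 2 + 1 = 8.
8 ÷ 2 = 4 beats.

4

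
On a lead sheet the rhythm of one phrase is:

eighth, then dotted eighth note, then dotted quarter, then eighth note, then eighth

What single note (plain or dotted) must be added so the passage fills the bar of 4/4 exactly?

sixteenth note

The bar of 4/4 = 16 sixteenth notes.
In sixteenth notes: eighth = 2; dotted eighth note = 3; dotted quarter = 6; eighth note = 2; eighth = 2.
Sum: 2 + 3 + 6 + 2 + 2 = 15.
Remaining: 16 − 15 = 1 sixteenth note, which is a sixteenth note.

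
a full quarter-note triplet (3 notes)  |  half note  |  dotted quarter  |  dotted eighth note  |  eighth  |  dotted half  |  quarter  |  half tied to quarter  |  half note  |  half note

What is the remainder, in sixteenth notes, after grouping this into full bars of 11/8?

One bar of 11/8 = 22 sixteenth notes.
Each duration in sixteenth notes: a full quarter-note triplet (3 notes) (three triplet quarters span one half) = 8; half note = 8; dotted quarter = 6; dotted eighth note = 3; eighth = 2; dotted half = 12; quarter = 4; half tied to quarter (half + quarter) = 12; half note = 8; half note = 8.
Total: 8 + 8 + 6 + 3 + 2 + 12 + 4 + 12 + 8 + 8 = 71.
71 ÷ 22 = 3 complete bars with 5 sixteenth notes remaining.

5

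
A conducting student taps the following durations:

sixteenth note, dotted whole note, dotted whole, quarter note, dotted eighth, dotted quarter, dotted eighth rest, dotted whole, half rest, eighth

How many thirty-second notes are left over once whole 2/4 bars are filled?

One bar of 2/4 = 8 sixteenth notes.
Working in sixteenth notes: sixteenth note = 1; dotted whole note = 24; dotted whole = 24; quarter note = 4; dotted eighth = 3; dotted quarter = 6; dotted eighth rest = 3; dotted whole = 24; half rest = 8; eighth = 2.
Altogether 1 + 24 + 24 + 4 + 3 + 6 + 3 + 24 + 8 + 2 = 99.
99 ÷ 8 = 12 complete bars with 3 sixteenth notes remaining = 6 thirty-second notes.

6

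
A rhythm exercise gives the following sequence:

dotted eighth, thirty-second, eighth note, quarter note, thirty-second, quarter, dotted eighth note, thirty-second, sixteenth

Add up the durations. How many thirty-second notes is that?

37

Working in thirty-second notes: dotted eighth = 6; thirty-second = 1; eighth note = 4; quarter note = 8; thirty-second = 1; quarter = 8; dotted eighth note = 6; thirty-second = 1; sixteenth = 2.
Total: 6 + 1 + 4 + 8 + 1 + 8 + 6 + 1 + 2 = 37 thirty-second notes.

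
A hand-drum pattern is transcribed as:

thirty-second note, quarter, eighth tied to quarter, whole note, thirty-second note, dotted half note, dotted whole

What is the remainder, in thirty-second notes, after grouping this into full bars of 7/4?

One bar of 7/4 = 56 thirty-second notes.
Each duration in thirty-second notes: thirty-second note = 1; quarter = 8; eighth tied to quarter (eighth + quarter) = 12; whole note = 32; thirty-second note = 1; dotted half note = 24; dotted whole = 48.
Total: 1 + 8 + 12 + 32 + 1 + 24 + 48 = 126.
126 ÷ 56 = 2 complete bars with 14 thirty-second notes remaining.

14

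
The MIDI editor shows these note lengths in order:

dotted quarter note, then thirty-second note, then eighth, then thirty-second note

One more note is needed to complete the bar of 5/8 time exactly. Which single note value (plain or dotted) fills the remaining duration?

The bar of 5/8 = 20 thirty-second notes.
Express everything in thirty-second notes: dotted quarter note = 12; thirty-second note = 1; eighth = 4; thirty-second note = 1.
Total: 12 + 1 + 4 + 1 = 18.
Remaining: 20 − 18 = 2 thirty-second notes, which is a sixteenth note.

sixteenth note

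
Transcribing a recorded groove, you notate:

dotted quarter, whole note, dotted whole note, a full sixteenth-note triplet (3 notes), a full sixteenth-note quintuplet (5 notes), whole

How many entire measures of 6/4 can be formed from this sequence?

2

One bar of 6/4 = 12 eighth notes.
Working in eighth notes: dotted quarter = 3; whole note = 8; dotted whole note = 12; a full sixteenth-note triplet (3 notes) (three triplet sixteenths span one eighth) = 1; a full sixteenth-note quintuplet (5 notes) (five quintuplet sixteenths span one quarter) = 2; whole = 8.
Total: 3 + 8 + 12 + 1 + 2 + 8 = 34.
34 ÷ 12 = 2 complete bars with 10 left over.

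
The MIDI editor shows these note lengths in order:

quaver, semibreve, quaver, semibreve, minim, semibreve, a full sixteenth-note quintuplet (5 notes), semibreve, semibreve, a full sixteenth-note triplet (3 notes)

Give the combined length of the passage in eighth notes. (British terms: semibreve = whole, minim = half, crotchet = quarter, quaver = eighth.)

Working in eighth notes: quaver = 1; semibreve = 8; quaver = 1; semibreve = 8; minim = 4; semibreve = 8; a full sixteenth-note quintuplet (5 notes) (five quintuplet sixteenths span one quarter) = 2; semibreve = 8; semibreve = 8; a full sixteenth-note triplet (3 notes) (three triplet sixteenths span one eighth) = 1.
Total: 1 + 8 + 1 + 8 + 4 + 8 + 2 + 8 + 8 + 1 = 49 eighth notes.

49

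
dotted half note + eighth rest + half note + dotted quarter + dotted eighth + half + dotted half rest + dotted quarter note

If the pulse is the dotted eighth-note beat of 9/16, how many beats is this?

One dotted eighth-note beat = 3 sixteenth notes.
Working in sixteenth notes: dotted half note = 12; eighth rest = 2; half note = 8; dotted quarter = 6; dotted eighth = 3; half = 8; dotted half rest = 12; dotted quarter note = 6.
Altogether 12 + 2 + 8 + 6 + 3 + 8 + 12 + 6 = 57.
57 ÷ 3 = 19 beats.

19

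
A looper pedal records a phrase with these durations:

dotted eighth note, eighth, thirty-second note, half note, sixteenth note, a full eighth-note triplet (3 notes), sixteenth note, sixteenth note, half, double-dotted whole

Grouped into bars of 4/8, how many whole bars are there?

One bar of 4/8 = 16 thirty-second notes.
Each duration in thirty-second notes: dotted eighth note = 6; eighth = 4; thirty-second note = 1; half note = 16; sixteenth note = 2; a full eighth-note triplet (3 notes) (three triplet eighths span one quarter) = 8; sixteenth note = 2; sixteenth note = 2; half = 16; double-dotted whole = 56.
Sum: 6 + 4 + 1 + 16 + 2 + 8 + 2 + 2 + 16 + 56 = 113.
113 ÷ 16 = 7 complete bars with 1 left over.

7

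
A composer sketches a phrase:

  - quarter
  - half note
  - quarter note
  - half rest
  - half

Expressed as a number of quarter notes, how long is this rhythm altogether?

8

Each duration in quarter notes: quarter = 1; half note = 2; quarter note = 1; half rest = 2; half = 2.
Total: 1 + 2 + 1 + 2 + 2 = 8 quarter notes.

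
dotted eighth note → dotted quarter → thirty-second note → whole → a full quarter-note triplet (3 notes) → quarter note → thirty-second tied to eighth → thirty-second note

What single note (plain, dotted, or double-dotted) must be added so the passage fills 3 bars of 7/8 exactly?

3 bars of 7/8 = 84 thirty-second notes.
Convert each value to thirty-second notes: dotted eighth note = 6; dotted quarter = 12; thirty-second note = 1; whole = 32; a full quarter-note triplet (3 notes) (three triplet quarters span one half) = 16; quarter note = 8; thirty-second tied to eighth (thirty-second + eighth) = 5; thirty-second note = 1.
Total: 6 + 12 + 1 + 32 + 16 + 8 + 5 + 1 = 81.
Remaining: 84 − 81 = 3 thirty-second notes, which is a dotted sixteenth note.

dotted sixteenth note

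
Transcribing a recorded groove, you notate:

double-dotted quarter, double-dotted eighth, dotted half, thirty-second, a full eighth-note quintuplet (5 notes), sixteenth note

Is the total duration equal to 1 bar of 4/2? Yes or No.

Yes

One bar of 4/2 = 64 thirty-second notes.
Express everything in thirty-second notes: double-dotted quarter = 14; double-dotted eighth = 7; dotted half = 24; thirty-second = 1; a full eighth-note quintuplet (5 notes) (five quintuplet eighths span one half) = 16; sixteenth note = 2.
Altogether 14 + 7 + 24 + 1 + 16 + 2 = 64.
64 equals 64, so the answer is Yes.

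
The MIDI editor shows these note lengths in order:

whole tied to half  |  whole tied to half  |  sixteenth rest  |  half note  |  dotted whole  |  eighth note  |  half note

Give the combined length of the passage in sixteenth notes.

91

Working in sixteenth notes: whole tied to half (whole + half) = 24; whole tied to half (whole + half) = 24; sixteenth rest = 1; half note = 8; dotted whole = 24; eighth note = 2; half note = 8.
Adding: 24 + 24 + 1 + 8 + 24 + 2 + 8 = 91 sixteenth notes.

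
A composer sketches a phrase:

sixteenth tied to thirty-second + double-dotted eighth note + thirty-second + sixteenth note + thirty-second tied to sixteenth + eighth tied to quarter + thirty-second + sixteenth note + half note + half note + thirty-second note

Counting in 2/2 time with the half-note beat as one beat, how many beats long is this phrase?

One half-note beat = 16 thirty-second notes.
Express everything in thirty-second notes: sixteenth tied to thirty-second (sixteenth + thirty-second) = 3; double-dotted eighth note = 7; thirty-second = 1; sixteenth note = 2; thirty-second tied to sixteenth (thirty-second + sixteenth) = 3; eighth tied to quarter (eighth + quarter) = 12; thirty-second = 1; sixteenth note = 2; half note = 16; half note = 16; thirty-second note = 1.
Adding: 3 + 7 + 1 + 2 + 3 + 12 + 1 + 2 + 16 + 16 + 1 = 64.
64 ÷ 16 = 4 beats.

4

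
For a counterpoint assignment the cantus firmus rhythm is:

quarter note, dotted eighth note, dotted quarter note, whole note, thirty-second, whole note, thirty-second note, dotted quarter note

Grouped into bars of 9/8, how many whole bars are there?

2

One bar of 9/8 = 36 thirty-second notes.
Each duration in thirty-second notes: quarter note = 8; dotted eighth note = 6; dotted quarter note = 12; whole note = 32; thirty-second = 1; whole note = 32; thirty-second note = 1; dotted quarter note = 12.
Adding: 8 + 6 + 12 + 32 + 1 + 32 + 1 + 12 = 104.
104 ÷ 36 = 2 complete bars with 32 left over.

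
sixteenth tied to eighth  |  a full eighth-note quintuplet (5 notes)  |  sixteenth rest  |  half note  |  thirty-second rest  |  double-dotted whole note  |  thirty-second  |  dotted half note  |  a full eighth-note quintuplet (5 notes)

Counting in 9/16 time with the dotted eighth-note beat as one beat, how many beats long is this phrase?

One dotted eighth-note beat = 6 thirty-second notes.
Working in thirty-second notes: sixteenth tied to eighth (sixteenth + eighth) = 6; a full eighth-note quintuplet (5 notes) (five quintuplet eighths span one half) = 16; sixteenth rest = 2; half note = 16; thirty-second rest = 1; double-dotted whole note = 56; thirty-second = 1; dotted half note = 24; a full eighth-note quintuplet (5 notes) (five quintuplet eighths span one half) = 16.
Altogether 6 + 16 + 2 + 16 + 1 + 56 + 1 + 24 + 16 = 138.
138 ÷ 6 = 23 beats.

23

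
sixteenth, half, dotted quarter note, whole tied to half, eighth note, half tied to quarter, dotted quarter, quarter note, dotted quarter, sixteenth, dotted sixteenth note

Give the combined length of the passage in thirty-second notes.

143

Express everything in thirty-second notes: sixteenth = 2; half = 16; dotted quarter note = 12; whole tied to half (whole + half) = 48; eighth note = 4; half tied to quarter (half + quarter) = 24; dotted quarter = 12; quarter note = 8; dotted quarter = 12; sixteenth = 2; dotted sixteenth note = 3.
Total: 2 + 16 + 12 + 48 + 4 + 24 + 12 + 8 + 12 + 2 + 3 = 143 thirty-second notes.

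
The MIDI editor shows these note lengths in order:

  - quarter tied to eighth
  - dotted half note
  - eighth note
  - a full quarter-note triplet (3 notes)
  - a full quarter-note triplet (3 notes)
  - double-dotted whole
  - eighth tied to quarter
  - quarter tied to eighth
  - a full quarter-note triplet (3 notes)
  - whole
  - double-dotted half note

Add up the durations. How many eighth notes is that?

Working in eighth notes: quarter tied to eighth (quarter + eighth) = 3; dotted half note = 6; eighth note = 1; a full quarter-note triplet (3 notes) (three triplet quarters span one half) = 4; a full quarter-note triplet (3 notes) (three triplet quarters span one half) = 4; double-dotted whole = 14; eighth tied to quarter (eighth + quarter) = 3; quarter tied to eighth (quarter + eighth) = 3; a full quarter-note triplet (3 notes) (three triplet quarters span one half) = 4; whole = 8; double-dotted half note = 7.
Adding: 3 + 6 + 1 + 4 + 4 + 14 + 3 + 3 + 4 + 8 + 7 = 57 eighth notes.

57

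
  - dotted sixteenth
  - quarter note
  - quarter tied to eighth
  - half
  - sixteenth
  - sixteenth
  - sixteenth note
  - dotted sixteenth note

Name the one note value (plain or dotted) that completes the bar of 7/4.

quarter note

The bar of 7/4 = 56 thirty-second notes.
In thirty-second notes: dotted sixteenth = 3; quarter note = 8; quarter tied to eighth (quarter + eighth) = 12; half = 16; sixteenth = 2; sixteenth = 2; sixteenth note = 2; dotted sixteenth note = 3.
Adding: 3 + 8 + 12 + 16 + 2 + 2 + 2 + 3 = 48.
Remaining: 56 − 48 = 8 thirty-second notes, which is a quarter note.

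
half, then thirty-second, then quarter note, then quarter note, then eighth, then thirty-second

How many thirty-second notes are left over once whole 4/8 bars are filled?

One bar of 4/8 = 16 thirty-second notes.
Convert each value to thirty-second notes: half = 16; thirty-second = 1; quarter note = 8; quarter note = 8; eighth = 4; thirty-second = 1.
Adding: 16 + 1 + 8 + 8 + 4 + 1 = 38.
38 ÷ 16 = 2 complete bars with 6 thirty-second notes remaining.

6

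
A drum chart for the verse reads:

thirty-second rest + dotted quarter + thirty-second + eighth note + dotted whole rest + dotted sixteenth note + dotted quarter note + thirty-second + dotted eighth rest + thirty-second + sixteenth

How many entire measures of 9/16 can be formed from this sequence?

One bar of 9/16 = 18 thirty-second notes.
Convert each value to thirty-second notes: thirty-second rest = 1; dotted quarter = 12; thirty-second = 1; eighth note = 4; dotted whole rest = 48; dotted sixteenth note = 3; dotted quarter note = 12; thirty-second = 1; dotted eighth rest = 6; thirty-second = 1; sixteenth = 2.
Sum: 1 + 12 + 1 + 4 + 48 + 3 + 12 + 1 + 6 + 1 + 2 = 91.
91 ÷ 18 = 5 complete bars with 1 left over.

5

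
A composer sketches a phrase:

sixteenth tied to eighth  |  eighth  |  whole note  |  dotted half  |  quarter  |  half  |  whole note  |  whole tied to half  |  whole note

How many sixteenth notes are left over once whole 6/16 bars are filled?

5

One bar of 6/16 = 6 sixteenth notes.
In sixteenth notes: sixteenth tied to eighth (sixteenth + eighth) = 3; eighth = 2; whole note = 16; dotted half = 12; quarter = 4; half = 8; whole note = 16; whole tied to half (whole + half) = 24; whole note = 16.
Adding: 3 + 2 + 16 + 12 + 4 + 8 + 16 + 24 + 16 = 101.
101 ÷ 6 = 16 complete bars with 5 sixteenth notes remaining.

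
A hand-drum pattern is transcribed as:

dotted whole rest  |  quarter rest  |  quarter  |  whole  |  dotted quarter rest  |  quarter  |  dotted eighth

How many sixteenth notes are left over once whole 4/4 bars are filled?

One bar of 4/4 = 16 sixteenth notes.
Convert each value to sixteenth notes: dotted whole rest = 24; quarter rest = 4; quarter = 4; whole = 16; dotted quarter rest = 6; quarter = 4; dotted eighth = 3.
Altogether 24 + 4 + 4 + 16 + 6 + 4 + 3 = 61.
61 ÷ 16 = 3 complete bars with 13 sixteenth notes remaining.

13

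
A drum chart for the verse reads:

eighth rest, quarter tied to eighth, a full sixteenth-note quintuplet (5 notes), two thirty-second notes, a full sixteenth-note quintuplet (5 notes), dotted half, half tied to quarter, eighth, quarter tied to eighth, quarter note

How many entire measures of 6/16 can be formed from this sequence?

One bar of 6/16 = 12 thirty-second notes.
Each duration in thirty-second notes: eighth rest = 4; quarter tied to eighth (quarter + eighth) = 12; a full sixteenth-note quintuplet (5 notes) (five quintuplet sixteenths span one quarter) = 8; thirty-second note = 1; thirty-second note = 1; a full sixteenth-note quintuplet (5 notes) (five quintuplet sixteenths span one quarter) = 8; dotted half = 24; half tied to quarter (half + quarter) = 24; eighth = 4; quarter tied to eighth (quarter + eighth) = 12; quarter note = 8.
Sum: 4 + 12 + 8 + 1 + 1 + 8 + 24 + 24 + 4 + 12 + 8 = 106.
106 ÷ 12 = 8 complete bars with 10 left over.

8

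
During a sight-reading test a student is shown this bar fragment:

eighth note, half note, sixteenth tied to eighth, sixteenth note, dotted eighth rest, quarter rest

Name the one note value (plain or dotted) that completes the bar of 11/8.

sixteenth note

The bar of 11/8 = 22 sixteenth notes.
Express everything in sixteenth notes: eighth note = 2; half note = 8; sixteenth tied to eighth (sixteenth + eighth) = 3; sixteenth note = 1; dotted eighth rest = 3; quarter rest = 4.
Total: 2 + 8 + 3 + 1 + 3 + 4 = 21.
Remaining: 22 − 21 = 1 sixteenth note, which is a sixteenth note.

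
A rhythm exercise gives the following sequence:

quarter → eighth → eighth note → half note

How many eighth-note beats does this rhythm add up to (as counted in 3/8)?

8

One eighth-note beat = 2 sixteenth notes.
Working in sixteenth notes: quarter = 4; eighth = 2; eighth note = 2; half note = 8.
Adding: 4 + 2 + 2 + 8 = 16.
16 ÷ 2 = 8 beats.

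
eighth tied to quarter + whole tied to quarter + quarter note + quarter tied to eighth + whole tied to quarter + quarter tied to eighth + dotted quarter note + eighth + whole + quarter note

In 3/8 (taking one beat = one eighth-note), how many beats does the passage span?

One eighth-note beat = 2 sixteenth notes.
Convert each value to sixteenth notes: eighth tied to quarter (eighth + quarter) = 6; whole tied to quarter (whole + quarter) = 20; quarter note = 4; quarter tied to eighth (quarter + eighth) = 6; whole tied to quarter (whole + quarter) = 20; quarter tied to eighth (quarter + eighth) = 6; dotted quarter note = 6; eighth = 2; whole = 16; quarter note = 4.
Altogether 6 + 20 + 4 + 6 + 20 + 6 + 6 + 2 + 16 + 4 = 90.
90 ÷ 2 = 45 beats.

45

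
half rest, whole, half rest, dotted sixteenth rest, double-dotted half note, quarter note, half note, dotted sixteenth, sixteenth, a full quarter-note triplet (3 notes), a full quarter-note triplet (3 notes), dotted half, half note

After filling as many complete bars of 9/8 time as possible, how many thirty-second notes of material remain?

One bar of 9/8 = 36 thirty-second notes.
Express everything in thirty-second notes: half rest = 16; whole = 32; half rest = 16; dotted sixteenth rest = 3; double-dotted half note = 28; quarter note = 8; half note = 16; dotted sixteenth = 3; sixteenth = 2; a full quarter-note triplet (3 notes) (three triplet quarters span one half) = 16; a full quarter-note triplet (3 notes) (three triplet quarters span one half) = 16; dotted half = 24; half note = 16.
Sum: 16 + 32 + 16 + 3 + 28 + 8 + 16 + 3 + 2 + 16 + 16 + 24 + 16 = 196.
196 ÷ 36 = 5 complete bars with 16 thirty-second notes remaining.

16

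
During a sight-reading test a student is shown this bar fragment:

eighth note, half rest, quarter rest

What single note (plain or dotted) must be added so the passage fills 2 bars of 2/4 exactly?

2 bars of 2/4 = 8 eighth notes.
Express everything in eighth notes: eighth note = 1; half rest = 4; quarter rest = 2.
Total: 1 + 4 + 2 = 7.
Remaining: 8 − 7 = 1 eighth note, which is a eighth note.

eighth note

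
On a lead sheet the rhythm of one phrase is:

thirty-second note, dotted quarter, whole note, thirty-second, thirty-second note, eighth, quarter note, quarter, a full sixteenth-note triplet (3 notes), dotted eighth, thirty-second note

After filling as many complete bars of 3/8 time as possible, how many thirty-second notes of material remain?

One bar of 3/8 = 12 thirty-second notes.
Working in thirty-second notes: thirty-second note = 1; dotted quarter = 12; whole note = 32; thirty-second = 1; thirty-second note = 1; eighth = 4; quarter note = 8; quarter = 8; a full sixteenth-note triplet (3 notes) (three triplet sixteenths span one eighth) = 4; dotted eighth = 6; thirty-second note = 1.
Total: 1 + 12 + 32 + 1 + 1 + 4 + 8 + 8 + 4 + 6 + 1 = 78.
78 ÷ 12 = 6 complete bars with 6 thirty-second notes remaining.

6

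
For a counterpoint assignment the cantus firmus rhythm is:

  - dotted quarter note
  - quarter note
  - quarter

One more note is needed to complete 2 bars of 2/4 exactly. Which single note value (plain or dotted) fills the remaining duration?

eighth note

2 bars of 2/4 = 8 eighth notes.
Convert each value to eighth notes: dotted quarter note = 3; quarter note = 2; quarter = 2.
Total: 3 + 2 + 2 = 7.
Remaining: 8 − 7 = 1 eighth note, which is a eighth note.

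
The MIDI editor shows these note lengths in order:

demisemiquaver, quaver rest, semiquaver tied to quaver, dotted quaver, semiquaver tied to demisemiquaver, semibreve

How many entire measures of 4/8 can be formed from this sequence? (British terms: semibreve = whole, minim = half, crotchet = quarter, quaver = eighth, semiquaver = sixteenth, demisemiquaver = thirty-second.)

One bar of 4/8 = 16 thirty-second notes.
In thirty-second notes: demisemiquaver = 1; quaver rest = 4; semiquaver tied to quaver (semiquaver + quaver) = 6; dotted quaver = 6; semiquaver tied to demisemiquaver (semiquaver + demisemiquaver) = 3; semibreve = 32.
Total: 1 + 4 + 6 + 6 + 3 + 32 = 52.
52 ÷ 16 = 3 complete bars with 4 left over.

3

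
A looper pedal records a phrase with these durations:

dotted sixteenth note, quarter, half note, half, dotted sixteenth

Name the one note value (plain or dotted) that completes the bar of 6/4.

sixteenth note

The bar of 6/4 = 48 thirty-second notes.
Convert each value to thirty-second notes: dotted sixteenth note = 3; quarter = 8; half note = 16; half = 16; dotted sixteenth = 3.
Sum: 3 + 8 + 16 + 16 + 3 = 46.
Remaining: 48 − 46 = 2 thirty-second notes, which is a sixteenth note.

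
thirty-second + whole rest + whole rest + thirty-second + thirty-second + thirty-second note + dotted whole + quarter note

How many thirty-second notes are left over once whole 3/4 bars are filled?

One bar of 3/4 = 24 thirty-second notes.
Express everything in thirty-second notes: thirty-second = 1; whole rest = 32; whole rest = 32; thirty-second = 1; thirty-second = 1; thirty-second note = 1; dotted whole = 48; quarter note = 8.
Total: 1 + 32 + 32 + 1 + 1 + 1 + 48 + 8 = 124.
124 ÷ 24 = 5 complete bars with 4 thirty-second notes remaining.

4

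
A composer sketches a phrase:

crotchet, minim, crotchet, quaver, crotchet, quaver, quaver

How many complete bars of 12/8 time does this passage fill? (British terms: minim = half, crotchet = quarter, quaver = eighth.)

One bar of 12/8 = 12 eighth notes.
Express everything in eighth notes: crotchet = 2; minim = 4; crotchet = 2; quaver = 1; crotchet = 2; quaver = 1; quaver = 1.
Sum: 2 + 4 + 2 + 1 + 2 + 1 + 1 = 13.
13 ÷ 12 = 1 complete bar with 1 left over.

1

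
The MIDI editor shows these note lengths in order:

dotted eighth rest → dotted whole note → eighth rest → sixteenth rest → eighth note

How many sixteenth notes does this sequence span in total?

32

Express everything in sixteenth notes: dotted eighth rest = 3; dotted whole note = 24; eighth rest = 2; sixteenth rest = 1; eighth note = 2.
Total: 3 + 24 + 2 + 1 + 2 = 32 sixteenth notes.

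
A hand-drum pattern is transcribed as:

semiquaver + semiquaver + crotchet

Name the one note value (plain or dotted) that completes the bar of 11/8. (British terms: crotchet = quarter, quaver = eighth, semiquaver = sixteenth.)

The bar of 11/8 = 22 sixteenth notes.
Each duration in sixteenth notes: semiquaver = 1; semiquaver = 1; crotchet = 4.
Altogether 1 + 1 + 4 = 6.
Remaining: 22 − 6 = 16 sixteenth notes, which is a whole note.

whole note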